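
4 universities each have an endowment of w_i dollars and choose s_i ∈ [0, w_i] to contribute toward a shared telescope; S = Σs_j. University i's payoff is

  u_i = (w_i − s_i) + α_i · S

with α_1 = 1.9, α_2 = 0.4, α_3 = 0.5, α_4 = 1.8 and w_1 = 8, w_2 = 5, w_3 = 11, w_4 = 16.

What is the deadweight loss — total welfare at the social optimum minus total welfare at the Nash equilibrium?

57.6

∂u_i/∂s_i = α_i − 1, so university i contributes w_i if α_i > 1, else 0.
α_i > 1 for i ∈ {1, 4}; NE contributions (8, 0, 0, 16), S = 24.
W^NE = Σw_i − S^NE + (Σα_i)·S^NE = 40 + 3.6·24 = 126.4.
Planner: ∂(Σu_j)/∂s_i = Σα_j − 1 = 3.6 > 0, so everyone contributes w_i; S^SO = 40, W^SO = 40 + 3.6·40 = 184.
Deadweight loss = 57.6.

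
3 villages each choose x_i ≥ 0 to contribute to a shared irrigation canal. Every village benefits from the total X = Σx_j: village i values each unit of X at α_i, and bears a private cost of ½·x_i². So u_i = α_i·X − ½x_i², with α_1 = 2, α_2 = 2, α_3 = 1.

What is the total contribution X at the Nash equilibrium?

5

Village i's FOC: ∂u_i/∂x_i = α_i − x_i = 0, so x_i* = α_i.
NE contributions = (2, 2, 1); X = 5.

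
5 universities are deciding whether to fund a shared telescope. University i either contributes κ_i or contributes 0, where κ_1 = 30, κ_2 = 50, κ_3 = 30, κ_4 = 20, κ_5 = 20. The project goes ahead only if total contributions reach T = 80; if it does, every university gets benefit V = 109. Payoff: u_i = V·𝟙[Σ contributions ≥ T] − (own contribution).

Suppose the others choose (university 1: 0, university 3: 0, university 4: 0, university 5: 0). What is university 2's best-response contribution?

0

Others' total = 0. Even contributing 50 gives 50 < 80: no benefit either way.
Best response: 0.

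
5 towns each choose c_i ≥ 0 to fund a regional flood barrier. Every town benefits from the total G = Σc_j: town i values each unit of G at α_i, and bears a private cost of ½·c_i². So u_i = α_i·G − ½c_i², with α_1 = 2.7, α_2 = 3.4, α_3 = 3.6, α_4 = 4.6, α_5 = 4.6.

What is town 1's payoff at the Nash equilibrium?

Town i's FOC: ∂u_i/∂c_i = α_i − c_i = 0, so c_i* = α_i.
NE contributions = (2.7, 3.4, 3.6, 4.6, 4.6); G = 18.9.
u_1 = α_1·G − ½·(c_1)² = 2.7·18.9 − ½·2.7² = 47.385.

47.385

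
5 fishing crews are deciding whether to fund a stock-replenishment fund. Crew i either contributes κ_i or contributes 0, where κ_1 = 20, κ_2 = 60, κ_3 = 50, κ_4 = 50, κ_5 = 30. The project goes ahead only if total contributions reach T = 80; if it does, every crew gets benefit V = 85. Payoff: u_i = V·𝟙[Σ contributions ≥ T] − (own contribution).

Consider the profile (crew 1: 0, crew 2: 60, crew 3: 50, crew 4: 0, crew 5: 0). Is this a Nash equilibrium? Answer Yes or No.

Yes

Total = 110 ≥ 80: provided.
Crew 1 (pledges 0, payoff 85): pledging 20 → total 130, payoff 65. No gain.
Crew 2 (pledges 60, payoff 25): dropping to 0 → total 50, payoff 0. No gain.
Crew 3 (pledges 50, payoff 35): dropping to 0 → total 60, payoff 0. No gain.
Crew 4 (pledges 0, payoff 85): pledging 50 → total 160, payoff 35. No gain.
Crew 5 (pledges 0, payoff 85): pledging 30 → total 140, payoff 55. No gain.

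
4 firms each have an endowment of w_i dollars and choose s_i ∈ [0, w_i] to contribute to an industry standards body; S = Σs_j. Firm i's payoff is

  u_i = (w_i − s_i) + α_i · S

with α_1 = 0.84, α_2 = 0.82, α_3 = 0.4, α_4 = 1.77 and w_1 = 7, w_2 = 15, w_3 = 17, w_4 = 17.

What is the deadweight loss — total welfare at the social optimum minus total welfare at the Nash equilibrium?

110.37

∂u_i/∂s_i = α_i − 1, so firm i contributes w_i if α_i > 1, else 0.
α_i > 1 for i ∈ {4}; NE contributions (0, 0, 0, 17), S = 17.
W^NE = Σw_i − S^NE + (Σα_i)·S^NE = 56 + 2.83·17 = 104.11.
Planner: ∂(Σu_j)/∂s_i = Σα_j − 1 = 2.83 > 0, so everyone contributes w_i; S^SO = 56, W^SO = 56 + 2.83·56 = 214.48.
Deadweight loss = 110.37.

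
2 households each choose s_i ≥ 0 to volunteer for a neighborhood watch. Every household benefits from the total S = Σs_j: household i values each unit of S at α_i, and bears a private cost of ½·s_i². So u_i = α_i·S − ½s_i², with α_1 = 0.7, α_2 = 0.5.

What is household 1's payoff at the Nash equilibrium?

Household i's FOC: ∂u_i/∂s_i = α_i − s_i = 0, so s_i* = α_i.
NE contributions = (0.7, 0.5); S = 1.2.
u_1 = α_1·S − ½·(s_1)² = 0.7·1.2 − ½·0.7² = 0.595.

0.595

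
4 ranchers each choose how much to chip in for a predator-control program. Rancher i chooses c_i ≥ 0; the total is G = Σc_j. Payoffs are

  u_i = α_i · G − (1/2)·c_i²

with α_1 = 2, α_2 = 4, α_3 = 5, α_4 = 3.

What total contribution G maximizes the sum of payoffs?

Planner FOC: ∂(Σu_j)/∂c_i = (Σα_j) − c_i = 0, so c_i^SO = Σα_j = 14 for every i; G^SO = 56.

56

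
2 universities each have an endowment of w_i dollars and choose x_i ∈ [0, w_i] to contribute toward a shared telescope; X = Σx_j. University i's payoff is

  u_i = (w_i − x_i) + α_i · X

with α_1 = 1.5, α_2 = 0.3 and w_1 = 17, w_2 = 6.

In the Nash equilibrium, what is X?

∂u_i/∂x_i = α_i − 1, so university i contributes w_i if α_i > 1, else 0.
α_i > 1 for i ∈ {1}; NE contributions (17, 0), X = 17.

17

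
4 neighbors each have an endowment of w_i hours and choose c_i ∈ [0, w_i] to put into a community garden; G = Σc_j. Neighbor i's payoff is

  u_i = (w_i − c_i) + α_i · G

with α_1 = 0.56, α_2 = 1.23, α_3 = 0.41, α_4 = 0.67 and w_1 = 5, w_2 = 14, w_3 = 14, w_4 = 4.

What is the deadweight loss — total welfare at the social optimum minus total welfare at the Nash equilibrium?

43.01

∂u_i/∂c_i = α_i − 1, so neighbor i contributes w_i if α_i > 1, else 0.
α_i > 1 for i ∈ {2}; NE contributions (0, 14, 0, 0), G = 14.
W^NE = Σw_i − G^NE + (Σα_i)·G^NE = 37 + 1.87·14 = 63.18.
Planner: ∂(Σu_j)/∂c_i = Σα_j − 1 = 1.87 > 0, so everyone contributes w_i; G^SO = 37, W^SO = 37 + 1.87·37 = 106.19.
Deadweight loss = 43.01.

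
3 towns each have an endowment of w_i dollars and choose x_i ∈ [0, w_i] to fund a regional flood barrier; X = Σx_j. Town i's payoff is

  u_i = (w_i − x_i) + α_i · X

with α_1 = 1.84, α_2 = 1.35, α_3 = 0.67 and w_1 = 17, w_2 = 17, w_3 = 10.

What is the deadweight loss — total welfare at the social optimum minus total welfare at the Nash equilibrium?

∂u_i/∂x_i = α_i − 1, so town i contributes w_i if α_i > 1, else 0.
α_i > 1 for i ∈ {1, 2}; NE contributions (17, 17, 0), X = 34.
W^NE = Σw_i − X^NE + (Σα_i)·X^NE = 44 + 2.86·34 = 141.24.
Planner: ∂(Σu_j)/∂x_i = Σα_j − 1 = 2.86 > 0, so everyone contributes w_i; X^SO = 44, W^SO = 44 + 2.86·44 = 169.84.
Deadweight loss = 28.6.

28.6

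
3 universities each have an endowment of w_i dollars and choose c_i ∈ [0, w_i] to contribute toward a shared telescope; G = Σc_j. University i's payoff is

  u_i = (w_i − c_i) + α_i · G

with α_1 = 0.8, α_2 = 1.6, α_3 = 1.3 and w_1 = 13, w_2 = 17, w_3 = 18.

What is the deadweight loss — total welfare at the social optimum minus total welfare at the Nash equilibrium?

∂u_i/∂c_i = α_i − 1, so university i contributes w_i if α_i > 1, else 0.
α_i > 1 for i ∈ {2, 3}; NE contributions (0, 17, 18), G = 35.
W^NE = Σw_i − G^NE + (Σα_i)·G^NE = 48 + 2.7·35 = 142.5.
Planner: ∂(Σu_j)/∂c_i = Σα_j − 1 = 2.7 > 0, so everyone contributes w_i; G^SO = 48, W^SO = 48 + 2.7·48 = 177.6.
Deadweight loss = 35.1.

35.1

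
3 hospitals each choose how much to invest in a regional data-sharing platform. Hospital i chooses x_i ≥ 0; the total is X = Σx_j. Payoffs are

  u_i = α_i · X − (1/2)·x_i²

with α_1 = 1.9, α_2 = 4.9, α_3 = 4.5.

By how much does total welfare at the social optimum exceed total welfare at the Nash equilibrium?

87.78

Hospital i's FOC: ∂u_i/∂x_i = α_i − x_i = 0, so x_i* = α_i.
NE contributions = (1.9, 4.9, 4.5); X = 11.3.
W^NE = (Σα)·X − ½Σα_i² = 11.3² − ½·47.87 = 103.755.
Planner sets x_i = Σα_j = 11.3 for every i, so X^SO = 3·11.3 = 33.9.
W^SO = (Σα)·X^SO − ½·3·(Σα)² = (3/2)·11.3² = 191.535.
Deadweight loss = W^SO − W^NE = 87.78.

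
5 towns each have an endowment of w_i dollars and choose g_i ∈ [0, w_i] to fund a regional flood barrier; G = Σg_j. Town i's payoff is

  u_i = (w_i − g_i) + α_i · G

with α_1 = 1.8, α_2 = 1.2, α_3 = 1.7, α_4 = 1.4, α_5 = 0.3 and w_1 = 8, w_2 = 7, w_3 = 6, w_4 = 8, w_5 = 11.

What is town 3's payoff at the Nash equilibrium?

∂u_i/∂g_i = α_i − 1, so town i contributes w_i if α_i > 1, else 0.
α_i > 1 for i ∈ {1, 2, 3, 4}; NE contributions (8, 7, 6, 8, 0), G = 29.
u_3 = (6 − 6) + 1.7·29 = 49.3.

49.3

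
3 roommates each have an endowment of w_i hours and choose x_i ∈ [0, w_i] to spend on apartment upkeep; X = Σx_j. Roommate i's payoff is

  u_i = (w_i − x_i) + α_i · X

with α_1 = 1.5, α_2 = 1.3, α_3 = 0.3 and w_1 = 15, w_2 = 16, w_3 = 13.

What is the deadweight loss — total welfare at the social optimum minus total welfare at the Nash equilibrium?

∂u_i/∂x_i = α_i − 1, so roommate i contributes w_i if α_i > 1, else 0.
α_i > 1 for i ∈ {1, 2}; NE contributions (15, 16, 0), X = 31.
W^NE = Σw_i − X^NE + (Σα_i)·X^NE = 44 + 2.1·31 = 109.1.
Planner: ∂(Σu_j)/∂x_i = Σα_j − 1 = 2.1 > 0, so everyone contributes w_i; X^SO = 44, W^SO = 44 + 2.1·44 = 136.4.
Deadweight loss = 27.3.

27.3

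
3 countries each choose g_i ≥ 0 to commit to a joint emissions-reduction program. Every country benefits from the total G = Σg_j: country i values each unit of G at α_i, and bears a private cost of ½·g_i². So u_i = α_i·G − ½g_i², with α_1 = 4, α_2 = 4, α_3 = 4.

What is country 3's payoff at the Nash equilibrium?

40

Country i's FOC: ∂u_i/∂g_i = α_i − g_i = 0, so g_i* = α_i.
NE contributions = (4, 4, 4); G = 12.
u_3 = α_3·G − ½·(g_3)² = 4·12 − ½·4² = 40.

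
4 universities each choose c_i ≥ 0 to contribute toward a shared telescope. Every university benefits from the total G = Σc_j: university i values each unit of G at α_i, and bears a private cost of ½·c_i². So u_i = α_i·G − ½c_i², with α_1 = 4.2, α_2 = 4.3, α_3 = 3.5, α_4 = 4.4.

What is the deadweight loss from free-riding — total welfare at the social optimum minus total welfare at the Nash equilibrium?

University i's FOC: ∂u_i/∂c_i = α_i − c_i = 0, so c_i* = α_i.
NE contributions = (4.2, 4.3, 3.5, 4.4); G = 16.4.
W^NE = (Σα)·G − ½Σα_i² = 16.4² − ½·67.74 = 235.09.
Planner sets c_i = Σα_j = 16.4 for every i, so G^SO = 4·16.4 = 65.6.
W^SO = (Σα)·G^SO − ½·4·(Σα)² = (4/2)·16.4² = 537.92.
Deadweight loss = W^SO − W^NE = 302.83.

302.83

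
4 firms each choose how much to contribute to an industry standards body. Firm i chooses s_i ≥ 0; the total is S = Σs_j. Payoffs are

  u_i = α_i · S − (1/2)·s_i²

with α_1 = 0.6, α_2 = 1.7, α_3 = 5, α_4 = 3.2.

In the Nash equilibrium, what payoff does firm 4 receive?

Firm i's FOC: ∂u_i/∂s_i = α_i − s_i = 0, so s_i* = α_i.
NE contributions = (0.6, 1.7, 5, 3.2); S = 10.5.
u_4 = α_4·S − ½·(s_4)² = 3.2·10.5 − ½·3.2² = 28.48.

28.48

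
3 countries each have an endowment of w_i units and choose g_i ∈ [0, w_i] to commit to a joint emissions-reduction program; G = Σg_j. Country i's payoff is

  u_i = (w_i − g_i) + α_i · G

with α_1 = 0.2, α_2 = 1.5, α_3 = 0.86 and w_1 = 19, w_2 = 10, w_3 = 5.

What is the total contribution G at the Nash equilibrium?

∂u_i/∂g_i = α_i − 1, so country i contributes w_i if α_i > 1, else 0.
α_i > 1 for i ∈ {2}; NE contributions (0, 10, 0), G = 10.

10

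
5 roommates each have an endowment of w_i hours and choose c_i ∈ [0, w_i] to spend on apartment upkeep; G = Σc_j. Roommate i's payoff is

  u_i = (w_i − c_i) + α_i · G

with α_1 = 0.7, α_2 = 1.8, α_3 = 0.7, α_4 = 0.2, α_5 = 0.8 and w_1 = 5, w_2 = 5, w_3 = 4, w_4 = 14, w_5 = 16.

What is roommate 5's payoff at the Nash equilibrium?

20

∂u_i/∂c_i = α_i − 1, so roommate i contributes w_i if α_i > 1, else 0.
α_i > 1 for i ∈ {2}; NE contributions (0, 5, 0, 0, 0), G = 5.
u_5 = (16 − 0) + 0.8·5 = 20.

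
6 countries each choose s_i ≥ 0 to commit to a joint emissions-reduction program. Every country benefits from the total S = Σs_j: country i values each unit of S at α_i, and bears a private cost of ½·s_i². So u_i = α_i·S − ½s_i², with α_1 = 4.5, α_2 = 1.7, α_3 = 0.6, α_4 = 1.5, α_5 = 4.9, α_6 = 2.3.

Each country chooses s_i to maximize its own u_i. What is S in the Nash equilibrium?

15.5

Country i's FOC: ∂u_i/∂s_i = α_i − s_i = 0, so s_i* = α_i.
NE contributions = (4.5, 1.7, 0.6, 1.5, 4.9, 2.3); S = 15.5.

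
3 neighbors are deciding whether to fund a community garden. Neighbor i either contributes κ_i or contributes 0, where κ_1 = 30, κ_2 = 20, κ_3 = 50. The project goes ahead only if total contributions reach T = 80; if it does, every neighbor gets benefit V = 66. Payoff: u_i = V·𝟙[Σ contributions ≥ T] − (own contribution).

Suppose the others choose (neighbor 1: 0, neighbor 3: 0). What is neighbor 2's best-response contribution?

Others' total = 0. Even contributing 20 gives 20 < 80: no benefit either way.
Best response: 0.

0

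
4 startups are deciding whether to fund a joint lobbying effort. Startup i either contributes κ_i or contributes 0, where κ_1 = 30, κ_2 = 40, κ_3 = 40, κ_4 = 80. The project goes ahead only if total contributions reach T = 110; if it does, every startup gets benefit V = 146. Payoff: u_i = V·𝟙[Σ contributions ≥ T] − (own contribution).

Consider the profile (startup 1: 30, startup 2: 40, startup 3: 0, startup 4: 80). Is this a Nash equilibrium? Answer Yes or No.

Total = 150 ≥ 110: provided.
Startup 1 (pledges 30, payoff 116): dropping to 0 → total 120, payoff 146. Profitable deviation.

No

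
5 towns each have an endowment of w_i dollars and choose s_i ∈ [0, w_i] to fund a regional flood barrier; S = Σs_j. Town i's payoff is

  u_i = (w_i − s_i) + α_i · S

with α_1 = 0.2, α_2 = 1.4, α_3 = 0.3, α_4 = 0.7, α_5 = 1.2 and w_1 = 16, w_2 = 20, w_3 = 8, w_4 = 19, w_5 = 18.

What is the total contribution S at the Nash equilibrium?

∂u_i/∂s_i = α_i − 1, so town i contributes w_i if α_i > 1, else 0.
α_i > 1 for i ∈ {2, 5}; NE contributions (0, 20, 0, 0, 18), S = 38.

38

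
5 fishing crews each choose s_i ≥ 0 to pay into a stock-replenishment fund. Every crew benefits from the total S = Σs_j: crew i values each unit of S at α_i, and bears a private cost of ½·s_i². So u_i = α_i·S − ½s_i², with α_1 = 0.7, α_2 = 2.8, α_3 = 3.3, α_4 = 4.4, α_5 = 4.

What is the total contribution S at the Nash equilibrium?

15.2

Crew i's FOC: ∂u_i/∂s_i = α_i − s_i = 0, so s_i* = α_i.
NE contributions = (0.7, 2.8, 3.3, 4.4, 4); S = 15.2.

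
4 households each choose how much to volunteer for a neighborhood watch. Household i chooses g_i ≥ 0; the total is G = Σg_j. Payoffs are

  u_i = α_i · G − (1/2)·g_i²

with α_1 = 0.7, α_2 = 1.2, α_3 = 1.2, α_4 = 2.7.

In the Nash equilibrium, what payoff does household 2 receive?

Household i's FOC: ∂u_i/∂g_i = α_i − g_i = 0, so g_i* = α_i.
NE contributions = (0.7, 1.2, 1.2, 2.7); G = 5.8.
u_2 = α_2·G − ½·(g_2)² = 1.2·5.8 − ½·1.2² = 6.24.

6.24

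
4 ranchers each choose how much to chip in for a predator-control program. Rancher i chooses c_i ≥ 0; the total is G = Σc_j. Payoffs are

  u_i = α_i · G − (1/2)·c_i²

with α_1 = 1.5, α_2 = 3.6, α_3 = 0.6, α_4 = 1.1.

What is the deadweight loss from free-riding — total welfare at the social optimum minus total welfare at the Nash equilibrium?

Rancher i's FOC: ∂u_i/∂c_i = α_i − c_i = 0, so c_i* = α_i.
NE contributions = (1.5, 3.6, 0.6, 1.1); G = 6.8.
W^NE = (Σα)·G − ½Σα_i² = 6.8² − ½·16.78 = 37.85.
Planner sets c_i = Σα_j = 6.8 for every i, so G^SO = 4·6.8 = 27.2.
W^SO = (Σα)·G^SO − ½·4·(Σα)² = (4/2)·6.8² = 92.48.
Deadweight loss = W^SO − W^NE = 54.63.

54.63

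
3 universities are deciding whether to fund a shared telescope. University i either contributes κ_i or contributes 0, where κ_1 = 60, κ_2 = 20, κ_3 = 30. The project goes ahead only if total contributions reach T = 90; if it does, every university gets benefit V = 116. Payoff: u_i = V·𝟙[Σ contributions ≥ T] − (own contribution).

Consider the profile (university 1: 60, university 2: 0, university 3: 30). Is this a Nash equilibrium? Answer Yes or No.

Yes

Total = 90 ≥ 90: provided.
University 1 (pledges 60, payoff 56): dropping to 0 → total 30, payoff 0. No gain.
University 2 (pledges 0, payoff 116): pledging 20 → total 110, payoff 96. No gain.
University 3 (pledges 30, payoff 86): dropping to 0 → total 60, payoff 0. No gain.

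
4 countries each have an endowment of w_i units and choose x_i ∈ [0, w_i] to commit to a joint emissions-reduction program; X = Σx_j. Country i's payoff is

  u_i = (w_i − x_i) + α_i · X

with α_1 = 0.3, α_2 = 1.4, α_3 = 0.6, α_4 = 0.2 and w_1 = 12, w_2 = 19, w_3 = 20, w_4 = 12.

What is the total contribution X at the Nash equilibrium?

∂u_i/∂x_i = α_i − 1, so country i contributes w_i if α_i > 1, else 0.
α_i > 1 for i ∈ {2}; NE contributions (0, 19, 0, 0), X = 19.

19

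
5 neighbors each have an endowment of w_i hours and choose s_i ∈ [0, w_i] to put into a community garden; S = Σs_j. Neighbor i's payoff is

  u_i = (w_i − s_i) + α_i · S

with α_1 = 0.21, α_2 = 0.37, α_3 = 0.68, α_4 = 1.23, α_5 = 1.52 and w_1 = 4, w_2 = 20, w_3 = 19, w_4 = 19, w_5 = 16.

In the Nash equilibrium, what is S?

35

∂u_i/∂s_i = α_i − 1, so neighbor i contributes w_i if α_i > 1, else 0.
α_i > 1 for i ∈ {4, 5}; NE contributions (0, 0, 0, 19, 16), S = 35.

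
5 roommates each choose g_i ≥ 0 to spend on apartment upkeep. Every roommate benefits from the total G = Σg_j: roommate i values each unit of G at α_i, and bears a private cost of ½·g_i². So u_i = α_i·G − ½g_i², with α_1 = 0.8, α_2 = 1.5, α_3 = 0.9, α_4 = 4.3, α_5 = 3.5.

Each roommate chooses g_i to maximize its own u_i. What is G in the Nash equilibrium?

Roommate i's FOC: ∂u_i/∂g_i = α_i − g_i = 0, so g_i* = α_i.
NE contributions = (0.8, 1.5, 0.9, 4.3, 3.5); G = 11.

11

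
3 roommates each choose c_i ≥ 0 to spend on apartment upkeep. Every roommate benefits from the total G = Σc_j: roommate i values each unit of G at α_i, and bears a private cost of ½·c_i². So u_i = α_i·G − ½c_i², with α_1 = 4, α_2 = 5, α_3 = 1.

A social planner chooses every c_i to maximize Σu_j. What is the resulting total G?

Planner FOC: ∂(Σu_j)/∂c_i = (Σα_j) − c_i = 0, so c_i^SO = Σα_j = 10 for every i; G^SO = 30.

30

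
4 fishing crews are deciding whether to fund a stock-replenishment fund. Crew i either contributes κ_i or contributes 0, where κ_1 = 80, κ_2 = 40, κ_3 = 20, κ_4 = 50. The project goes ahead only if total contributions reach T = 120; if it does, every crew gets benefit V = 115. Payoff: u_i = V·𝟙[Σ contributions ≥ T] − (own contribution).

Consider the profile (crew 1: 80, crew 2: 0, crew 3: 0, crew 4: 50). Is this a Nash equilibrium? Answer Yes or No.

Yes

Total = 130 ≥ 120: provided.
Crew 1 (pledges 80, payoff 35): dropping to 0 → total 50, payoff 0. No gain.
Crew 2 (pledges 0, payoff 115): pledging 40 → total 170, payoff 75. No gain.
Crew 3 (pledges 0, payoff 115): pledging 20 → total 150, payoff 95. No gain.
Crew 4 (pledges 50, payoff 65): dropping to 0 → total 80, payoff 0. No gain.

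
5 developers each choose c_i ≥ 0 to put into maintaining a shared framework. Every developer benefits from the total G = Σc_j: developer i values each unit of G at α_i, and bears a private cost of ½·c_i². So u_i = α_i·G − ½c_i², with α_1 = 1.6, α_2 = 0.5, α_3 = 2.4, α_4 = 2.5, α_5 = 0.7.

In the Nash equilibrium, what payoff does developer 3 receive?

15.6

Developer i's FOC: ∂u_i/∂c_i = α_i − c_i = 0, so c_i* = α_i.
NE contributions = (1.6, 0.5, 2.4, 2.5, 0.7); G = 7.7.
u_3 = α_3·G − ½·(c_3)² = 2.4·7.7 − ½·2.4² = 15.6.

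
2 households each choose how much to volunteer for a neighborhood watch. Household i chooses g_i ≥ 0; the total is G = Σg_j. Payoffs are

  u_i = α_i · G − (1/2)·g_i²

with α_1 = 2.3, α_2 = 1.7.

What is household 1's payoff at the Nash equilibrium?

Household i's FOC: ∂u_i/∂g_i = α_i − g_i = 0, so g_i* = α_i.
NE contributions = (2.3, 1.7); G = 4.
u_1 = α_1·G − ½·(g_1)² = 2.3·4 − ½·2.3² = 6.555.

6.555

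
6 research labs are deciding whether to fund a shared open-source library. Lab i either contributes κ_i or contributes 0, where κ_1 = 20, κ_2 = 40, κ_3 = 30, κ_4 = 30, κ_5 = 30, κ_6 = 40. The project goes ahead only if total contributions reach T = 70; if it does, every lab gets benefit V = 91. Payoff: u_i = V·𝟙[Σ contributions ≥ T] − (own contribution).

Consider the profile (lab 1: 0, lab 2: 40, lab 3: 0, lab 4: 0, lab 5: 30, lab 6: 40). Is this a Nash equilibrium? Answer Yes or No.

Total = 110 ≥ 70: provided.
Lab 1 (pledges 0, payoff 91): pledging 20 → total 130, payoff 71. No gain.
Lab 2 (pledges 40, payoff 51): dropping to 0 → total 70, payoff 91. Profitable deviation.

No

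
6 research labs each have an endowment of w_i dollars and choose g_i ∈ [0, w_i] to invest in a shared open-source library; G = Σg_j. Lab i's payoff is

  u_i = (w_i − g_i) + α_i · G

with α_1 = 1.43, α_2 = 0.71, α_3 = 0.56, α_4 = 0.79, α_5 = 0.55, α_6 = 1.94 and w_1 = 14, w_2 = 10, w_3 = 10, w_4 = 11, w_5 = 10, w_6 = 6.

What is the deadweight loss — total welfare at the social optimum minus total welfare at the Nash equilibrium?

204.18

∂u_i/∂g_i = α_i − 1, so lab i contributes w_i if α_i > 1, else 0.
α_i > 1 for i ∈ {1, 6}; NE contributions (14, 0, 0, 0, 0, 6), G = 20.
W^NE = Σw_i − G^NE + (Σα_i)·G^NE = 61 + 4.98·20 = 160.6.
Planner: ∂(Σu_j)/∂g_i = Σα_j − 1 = 4.98 > 0, so everyone contributes w_i; G^SO = 61, W^SO = 61 + 4.98·61 = 364.78.
Deadweight loss = 204.18.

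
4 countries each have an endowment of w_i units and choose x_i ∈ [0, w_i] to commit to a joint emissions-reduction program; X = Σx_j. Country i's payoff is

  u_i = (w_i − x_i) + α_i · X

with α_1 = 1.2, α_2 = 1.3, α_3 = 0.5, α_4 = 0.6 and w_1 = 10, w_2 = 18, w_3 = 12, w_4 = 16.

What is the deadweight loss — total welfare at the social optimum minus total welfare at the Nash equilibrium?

72.8

∂u_i/∂x_i = α_i − 1, so country i contributes w_i if α_i > 1, else 0.
α_i > 1 for i ∈ {1, 2}; NE contributions (10, 18, 0, 0), X = 28.
W^NE = Σw_i − X^NE + (Σα_i)·X^NE = 56 + 2.6·28 = 128.8.
Planner: ∂(Σu_j)/∂x_i = Σα_j − 1 = 2.6 > 0, so everyone contributes w_i; X^SO = 56, W^SO = 56 + 2.6·56 = 201.6.
Deadweight loss = 72.8.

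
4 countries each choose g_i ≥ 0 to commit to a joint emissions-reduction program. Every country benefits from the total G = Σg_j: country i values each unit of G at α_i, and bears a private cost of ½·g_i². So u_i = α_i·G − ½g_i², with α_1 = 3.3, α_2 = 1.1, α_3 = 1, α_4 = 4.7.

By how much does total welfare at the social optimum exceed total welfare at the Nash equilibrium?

119.605

Country i's FOC: ∂u_i/∂g_i = α_i − g_i = 0, so g_i* = α_i.
NE contributions = (3.3, 1.1, 1, 4.7); G = 10.1.
W^NE = (Σα)·G − ½Σα_i² = 10.1² − ½·35.19 = 84.415.
Planner sets g_i = Σα_j = 10.1 for every i, so G^SO = 4·10.1 = 40.4.
W^SO = (Σα)·G^SO − ½·4·(Σα)² = (4/2)·10.1² = 204.02.
Deadweight loss = W^SO − W^NE = 119.605.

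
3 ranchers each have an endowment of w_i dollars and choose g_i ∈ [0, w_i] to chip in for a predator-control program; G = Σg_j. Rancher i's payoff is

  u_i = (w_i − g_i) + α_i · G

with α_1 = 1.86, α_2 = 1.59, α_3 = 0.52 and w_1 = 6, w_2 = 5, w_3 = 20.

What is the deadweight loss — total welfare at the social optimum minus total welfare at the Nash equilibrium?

∂u_i/∂g_i = α_i − 1, so rancher i contributes w_i if α_i > 1, else 0.
α_i > 1 for i ∈ {1, 2}; NE contributions (6, 5, 0), G = 11.
W^NE = Σw_i − G^NE + (Σα_i)·G^NE = 31 + 2.97·11 = 63.67.
Planner: ∂(Σu_j)/∂g_i = Σα_j − 1 = 2.97 > 0, so everyone contributes w_i; G^SO = 31, W^SO = 31 + 2.97·31 = 123.07.
Deadweight loss = 59.4.

59.4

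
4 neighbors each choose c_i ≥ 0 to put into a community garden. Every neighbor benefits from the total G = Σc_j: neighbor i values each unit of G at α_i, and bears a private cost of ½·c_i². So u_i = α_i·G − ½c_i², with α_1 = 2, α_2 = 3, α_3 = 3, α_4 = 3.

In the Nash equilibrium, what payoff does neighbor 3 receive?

28.5

Neighbor i's FOC: ∂u_i/∂c_i = α_i − c_i = 0, so c_i* = α_i.
NE contributions = (2, 3, 3, 3); G = 11.
u_3 = α_3·G − ½·(c_3)² = 3·11 − ½·3² = 28.5.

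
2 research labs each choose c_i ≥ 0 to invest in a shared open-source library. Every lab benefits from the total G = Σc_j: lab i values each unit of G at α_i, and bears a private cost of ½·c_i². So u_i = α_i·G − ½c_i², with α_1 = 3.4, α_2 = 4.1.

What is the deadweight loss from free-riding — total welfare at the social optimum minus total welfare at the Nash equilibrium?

Lab i's FOC: ∂u_i/∂c_i = α_i − c_i = 0, so c_i* = α_i.
NE contributions = (3.4, 4.1); G = 7.5.
W^NE = (Σα)·G − ½Σα_i² = 7.5² − ½·28.37 = 42.065.
Planner sets c_i = Σα_j = 7.5 for every i, so G^SO = 2·7.5 = 15.
W^SO = (Σα)·G^SO − ½·2·(Σα)² = (2/2)·7.5² = 56.25.
Deadweight loss = W^SO − W^NE = 14.185.

14.185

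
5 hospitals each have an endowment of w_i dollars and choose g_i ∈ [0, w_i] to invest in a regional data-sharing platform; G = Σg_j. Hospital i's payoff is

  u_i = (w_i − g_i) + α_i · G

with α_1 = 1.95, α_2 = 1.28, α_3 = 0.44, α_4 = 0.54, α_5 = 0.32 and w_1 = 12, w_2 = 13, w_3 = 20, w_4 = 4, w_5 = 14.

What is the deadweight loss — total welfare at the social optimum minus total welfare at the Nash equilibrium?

134.14

∂u_i/∂g_i = α_i − 1, so hospital i contributes w_i if α_i > 1, else 0.
α_i > 1 for i ∈ {1, 2}; NE contributions (12, 13, 0, 0, 0), G = 25.
W^NE = Σw_i − G^NE + (Σα_i)·G^NE = 63 + 3.53·25 = 151.25.
Planner: ∂(Σu_j)/∂g_i = Σα_j − 1 = 3.53 > 0, so everyone contributes w_i; G^SO = 63, W^SO = 63 + 3.53·63 = 285.39.
Deadweight loss = 134.14.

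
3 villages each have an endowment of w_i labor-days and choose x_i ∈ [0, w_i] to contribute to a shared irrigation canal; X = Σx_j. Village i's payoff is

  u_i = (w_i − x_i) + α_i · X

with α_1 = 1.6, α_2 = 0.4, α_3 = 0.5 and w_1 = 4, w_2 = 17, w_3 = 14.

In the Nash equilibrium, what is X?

∂u_i/∂x_i = α_i − 1, so village i contributes w_i if α_i > 1, else 0.
α_i > 1 for i ∈ {1}; NE contributions (4, 0, 0), X = 4.

4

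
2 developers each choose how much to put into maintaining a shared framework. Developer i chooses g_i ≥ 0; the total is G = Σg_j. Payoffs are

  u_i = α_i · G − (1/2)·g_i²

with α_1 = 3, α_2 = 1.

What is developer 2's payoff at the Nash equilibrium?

Developer i's FOC: ∂u_i/∂g_i = α_i − g_i = 0, so g_i* = α_i.
NE contributions = (3, 1); G = 4.
u_2 = α_2·G − ½·(g_2)² = 1·4 − ½·1² = 3.5.

3.5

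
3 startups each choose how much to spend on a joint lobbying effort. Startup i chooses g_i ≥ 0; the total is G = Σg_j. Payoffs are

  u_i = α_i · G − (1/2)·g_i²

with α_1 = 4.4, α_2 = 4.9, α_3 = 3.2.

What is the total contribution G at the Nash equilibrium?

Startup i's FOC: ∂u_i/∂g_i = α_i − g_i = 0, so g_i* = α_i.
NE contributions = (4.4, 4.9, 3.2); G = 12.5.

12.5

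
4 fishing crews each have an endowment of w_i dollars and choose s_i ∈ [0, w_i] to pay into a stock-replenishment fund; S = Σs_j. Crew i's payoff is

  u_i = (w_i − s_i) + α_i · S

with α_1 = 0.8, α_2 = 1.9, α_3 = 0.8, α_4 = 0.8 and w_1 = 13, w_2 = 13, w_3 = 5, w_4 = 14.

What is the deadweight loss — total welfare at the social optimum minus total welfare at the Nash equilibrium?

105.6

∂u_i/∂s_i = α_i − 1, so crew i contributes w_i if α_i > 1, else 0.
α_i > 1 for i ∈ {2}; NE contributions (0, 13, 0, 0), S = 13.
W^NE = Σw_i − S^NE + (Σα_i)·S^NE = 45 + 3.3·13 = 87.9.
Planner: ∂(Σu_j)/∂s_i = Σα_j − 1 = 3.3 > 0, so everyone contributes w_i; S^SO = 45, W^SO = 45 + 3.3·45 = 193.5.
Deadweight loss = 105.6.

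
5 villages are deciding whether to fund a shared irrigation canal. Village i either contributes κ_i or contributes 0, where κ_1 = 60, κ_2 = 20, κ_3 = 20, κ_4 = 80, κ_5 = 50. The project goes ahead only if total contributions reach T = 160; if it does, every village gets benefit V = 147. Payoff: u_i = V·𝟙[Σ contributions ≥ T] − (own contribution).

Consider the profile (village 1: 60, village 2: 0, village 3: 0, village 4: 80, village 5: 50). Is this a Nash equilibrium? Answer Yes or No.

Yes

Total = 190 ≥ 160: provided.
Village 1 (pledges 60, payoff 87): dropping to 0 → total 130, payoff 0. No gain.
Village 2 (pledges 0, payoff 147): pledging 20 → total 210, payoff 127. No gain.
Village 3 (pledges 0, payoff 147): pledging 20 → total 210, payoff 127. No gain.
Village 4 (pledges 80, payoff 67): dropping to 0 → total 110, payoff 0. No gain.
Village 5 (pledges 50, payoff 97): dropping to 0 → total 140, payoff 0. No gain.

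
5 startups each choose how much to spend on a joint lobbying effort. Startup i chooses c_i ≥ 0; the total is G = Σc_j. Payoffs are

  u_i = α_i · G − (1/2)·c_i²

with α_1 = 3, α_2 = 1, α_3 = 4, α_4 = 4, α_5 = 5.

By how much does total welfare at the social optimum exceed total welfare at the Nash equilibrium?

467

Startup i's FOC: ∂u_i/∂c_i = α_i − c_i = 0, so c_i* = α_i.
NE contributions = (3, 1, 4, 4, 5); G = 17.
W^NE = (Σα)·G − ½Σα_i² = 17² − ½·67 = 255.5.
Planner sets c_i = Σα_j = 17 for every i, so G^SO = 5·17 = 85.
W^SO = (Σα)·G^SO − ½·5·(Σα)² = (5/2)·17² = 722.5.
Deadweight loss = W^SO − W^NE = 467.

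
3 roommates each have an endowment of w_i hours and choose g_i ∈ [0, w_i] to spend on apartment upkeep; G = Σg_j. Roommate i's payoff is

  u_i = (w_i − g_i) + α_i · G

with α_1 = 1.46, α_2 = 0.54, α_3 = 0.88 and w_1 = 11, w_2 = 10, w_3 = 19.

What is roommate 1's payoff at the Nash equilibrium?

16.06

∂u_i/∂g_i = α_i − 1, so roommate i contributes w_i if α_i > 1, else 0.
α_i > 1 for i ∈ {1}; NE contributions (11, 0, 0), G = 11.
u_1 = (11 − 11) + 1.46·11 = 16.06.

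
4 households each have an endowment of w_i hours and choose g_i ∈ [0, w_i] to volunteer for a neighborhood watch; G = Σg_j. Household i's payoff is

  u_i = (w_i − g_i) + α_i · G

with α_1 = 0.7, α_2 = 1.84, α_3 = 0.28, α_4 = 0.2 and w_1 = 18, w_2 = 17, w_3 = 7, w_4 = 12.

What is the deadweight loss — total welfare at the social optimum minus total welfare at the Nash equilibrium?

∂u_i/∂g_i = α_i − 1, so household i contributes w_i if α_i > 1, else 0.
α_i > 1 for i ∈ {2}; NE contributions (0, 17, 0, 0), G = 17.
W^NE = Σw_i − G^NE + (Σα_i)·G^NE = 54 + 2.02·17 = 88.34.
Planner: ∂(Σu_j)/∂g_i = Σα_j − 1 = 2.02 > 0, so everyone contributes w_i; G^SO = 54, W^SO = 54 + 2.02·54 = 163.08.
Deadweight loss = 74.74.

74.74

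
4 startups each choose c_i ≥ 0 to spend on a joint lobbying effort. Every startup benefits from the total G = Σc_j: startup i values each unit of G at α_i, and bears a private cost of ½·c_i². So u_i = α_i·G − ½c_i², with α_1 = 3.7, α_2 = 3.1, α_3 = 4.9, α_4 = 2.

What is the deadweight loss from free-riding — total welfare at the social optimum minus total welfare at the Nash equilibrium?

Startup i's FOC: ∂u_i/∂c_i = α_i − c_i = 0, so c_i* = α_i.
NE contributions = (3.7, 3.1, 4.9, 2); G = 13.7.
W^NE = (Σα)·G − ½Σα_i² = 13.7² − ½·51.31 = 162.035.
Planner sets c_i = Σα_j = 13.7 for every i, so G^SO = 4·13.7 = 54.8.
W^SO = (Σα)·G^SO − ½·4·(Σα)² = (4/2)·13.7² = 375.38.
Deadweight loss = W^SO − W^NE = 213.345.

213.345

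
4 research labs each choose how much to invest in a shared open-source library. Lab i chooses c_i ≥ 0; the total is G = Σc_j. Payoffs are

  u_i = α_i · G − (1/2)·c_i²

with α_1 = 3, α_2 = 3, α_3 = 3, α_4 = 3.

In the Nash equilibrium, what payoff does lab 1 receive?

Lab i's FOC: ∂u_i/∂c_i = α_i − c_i = 0, so c_i* = α_i.
NE contributions = (3, 3, 3, 3); G = 12.
u_1 = α_1·G − ½·(c_1)² = 3·12 − ½·3² = 31.5.

31.5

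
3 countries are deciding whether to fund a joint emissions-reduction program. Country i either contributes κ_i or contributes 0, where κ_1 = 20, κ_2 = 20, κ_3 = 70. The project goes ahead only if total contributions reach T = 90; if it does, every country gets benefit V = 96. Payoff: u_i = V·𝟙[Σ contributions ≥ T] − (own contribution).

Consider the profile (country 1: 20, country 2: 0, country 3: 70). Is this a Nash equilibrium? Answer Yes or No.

Total = 90 ≥ 90: provided.
Country 1 (pledges 20, payoff 76): dropping to 0 → total 70, payoff 0. No gain.
Country 2 (pledges 0, payoff 96): pledging 20 → total 110, payoff 76. No gain.
Country 3 (pledges 70, payoff 26): dropping to 0 → total 20, payoff 0. No gain.

Yes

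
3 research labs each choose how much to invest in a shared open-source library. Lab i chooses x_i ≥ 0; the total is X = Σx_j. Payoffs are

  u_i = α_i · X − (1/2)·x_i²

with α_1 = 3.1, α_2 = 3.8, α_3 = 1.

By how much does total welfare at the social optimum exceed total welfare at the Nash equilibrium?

43.73

Lab i's FOC: ∂u_i/∂x_i = α_i − x_i = 0, so x_i* = α_i.
NE contributions = (3.1, 3.8, 1); X = 7.9.
W^NE = (Σα)·X − ½Σα_i² = 7.9² − ½·25.05 = 49.885.
Planner sets x_i = Σα_j = 7.9 for every i, so X^SO = 3·7.9 = 23.7.
W^SO = (Σα)·X^SO − ½·3·(Σα)² = (3/2)·7.9² = 93.615.
Deadweight loss = W^SO − W^NE = 43.73.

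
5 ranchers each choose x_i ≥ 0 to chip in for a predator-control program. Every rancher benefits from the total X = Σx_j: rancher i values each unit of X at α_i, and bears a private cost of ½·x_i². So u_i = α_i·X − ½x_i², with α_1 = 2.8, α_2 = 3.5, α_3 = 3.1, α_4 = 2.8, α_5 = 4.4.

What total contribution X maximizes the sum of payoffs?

Planner FOC: ∂(Σu_j)/∂x_i = (Σα_j) − x_i = 0, so x_i^SO = Σα_j = 16.6 for every i; X^SO = 83.

83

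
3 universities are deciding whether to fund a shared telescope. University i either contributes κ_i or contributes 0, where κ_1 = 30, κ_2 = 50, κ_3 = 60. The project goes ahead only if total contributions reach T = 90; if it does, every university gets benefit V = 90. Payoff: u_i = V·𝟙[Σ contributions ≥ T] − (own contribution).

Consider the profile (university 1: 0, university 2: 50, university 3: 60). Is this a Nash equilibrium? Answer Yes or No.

Yes

Total = 110 ≥ 90: provided.
University 1 (pledges 0, payoff 90): pledging 30 → total 140, payoff 60. No gain.
University 2 (pledges 50, payoff 40): dropping to 0 → total 60, payoff 0. No gain.
University 3 (pledges 60, payoff 30): dropping to 0 → total 50, payoff 0. No gain.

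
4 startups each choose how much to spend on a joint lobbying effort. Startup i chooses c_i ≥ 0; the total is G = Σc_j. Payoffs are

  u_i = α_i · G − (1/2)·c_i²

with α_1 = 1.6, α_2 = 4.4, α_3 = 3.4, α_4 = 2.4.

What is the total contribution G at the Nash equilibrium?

11.8

Startup i's FOC: ∂u_i/∂c_i = α_i − c_i = 0, so c_i* = α_i.
NE contributions = (1.6, 4.4, 3.4, 2.4); G = 11.8.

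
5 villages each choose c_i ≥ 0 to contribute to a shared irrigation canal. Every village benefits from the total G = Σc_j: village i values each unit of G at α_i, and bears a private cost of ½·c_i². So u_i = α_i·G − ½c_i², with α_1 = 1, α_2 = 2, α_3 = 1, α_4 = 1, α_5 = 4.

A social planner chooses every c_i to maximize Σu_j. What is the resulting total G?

45

Planner FOC: ∂(Σu_j)/∂c_i = (Σα_j) − c_i = 0, so c_i^SO = Σα_j = 9 for every i; G^SO = 45.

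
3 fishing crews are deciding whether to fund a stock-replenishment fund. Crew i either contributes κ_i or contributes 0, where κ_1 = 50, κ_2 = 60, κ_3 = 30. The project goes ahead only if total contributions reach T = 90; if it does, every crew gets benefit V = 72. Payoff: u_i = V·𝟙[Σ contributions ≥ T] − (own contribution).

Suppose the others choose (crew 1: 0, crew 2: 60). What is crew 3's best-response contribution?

30

Others' total = 60. Contributing 30 brings total to 90 ≥ 90: gain V − κ_3 = 42.
Best response: 30.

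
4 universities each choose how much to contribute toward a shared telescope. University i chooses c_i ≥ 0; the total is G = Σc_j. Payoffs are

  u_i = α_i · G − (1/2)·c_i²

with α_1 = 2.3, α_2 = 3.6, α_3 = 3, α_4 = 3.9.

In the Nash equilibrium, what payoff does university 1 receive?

University i's FOC: ∂u_i/∂c_i = α_i − c_i = 0, so c_i* = α_i.
NE contributions = (2.3, 3.6, 3, 3.9); G = 12.8.
u_1 = α_1·G − ½·(c_1)² = 2.3·12.8 − ½·2.3² = 26.795.

26.795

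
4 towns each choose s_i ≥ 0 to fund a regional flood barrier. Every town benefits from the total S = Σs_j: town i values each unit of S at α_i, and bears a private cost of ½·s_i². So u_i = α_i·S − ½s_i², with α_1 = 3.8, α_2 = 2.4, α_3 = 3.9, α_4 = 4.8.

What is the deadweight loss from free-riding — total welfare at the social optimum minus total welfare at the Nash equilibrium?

251.235

Town i's FOC: ∂u_i/∂s_i = α_i − s_i = 0, so s_i* = α_i.
NE contributions = (3.8, 2.4, 3.9, 4.8); S = 14.9.
W^NE = (Σα)·S − ½Σα_i² = 14.9² − ½·58.45 = 192.785.
Planner sets s_i = Σα_j = 14.9 for every i, so S^SO = 4·14.9 = 59.6.
W^SO = (Σα)·S^SO − ½·4·(Σα)² = (4/2)·14.9² = 444.02.
Deadweight loss = W^SO − W^NE = 251.235.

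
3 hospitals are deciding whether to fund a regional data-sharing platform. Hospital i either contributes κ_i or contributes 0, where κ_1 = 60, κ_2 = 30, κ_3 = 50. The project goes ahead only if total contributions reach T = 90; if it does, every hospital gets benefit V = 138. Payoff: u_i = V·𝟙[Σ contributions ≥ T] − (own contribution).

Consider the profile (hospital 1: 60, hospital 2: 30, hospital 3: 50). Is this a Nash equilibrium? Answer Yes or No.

Total = 140 ≥ 90: provided.
Hospital 1 (pledges 60, payoff 78): dropping to 0 → total 80, payoff 0. No gain.
Hospital 2 (pledges 30, payoff 108): dropping to 0 → total 110, payoff 138. Profitable deviation.

No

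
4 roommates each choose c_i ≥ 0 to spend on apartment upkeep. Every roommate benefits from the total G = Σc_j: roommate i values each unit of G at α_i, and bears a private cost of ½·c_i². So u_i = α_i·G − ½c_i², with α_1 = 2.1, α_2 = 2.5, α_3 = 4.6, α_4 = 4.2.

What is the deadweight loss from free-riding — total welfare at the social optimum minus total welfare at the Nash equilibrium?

Roommate i's FOC: ∂u_i/∂c_i = α_i − c_i = 0, so c_i* = α_i.
NE contributions = (2.1, 2.5, 4.6, 4.2); G = 13.4.
W^NE = (Σα)·G − ½Σα_i² = 13.4² − ½·49.46 = 154.83.
Planner sets c_i = Σα_j = 13.4 for every i, so G^SO = 4·13.4 = 53.6.
W^SO = (Σα)·G^SO − ½·4·(Σα)² = (4/2)·13.4² = 359.12.
Deadweight loss = W^SO − W^NE = 204.29.

204.29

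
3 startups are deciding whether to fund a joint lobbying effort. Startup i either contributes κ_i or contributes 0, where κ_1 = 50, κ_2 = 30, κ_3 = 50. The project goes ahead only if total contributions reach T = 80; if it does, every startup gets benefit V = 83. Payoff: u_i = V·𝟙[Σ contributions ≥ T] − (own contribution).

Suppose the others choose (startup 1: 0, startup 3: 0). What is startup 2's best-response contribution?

Others' total = 0. Even contributing 30 gives 30 < 80: no benefit either way.
Best response: 0.

0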